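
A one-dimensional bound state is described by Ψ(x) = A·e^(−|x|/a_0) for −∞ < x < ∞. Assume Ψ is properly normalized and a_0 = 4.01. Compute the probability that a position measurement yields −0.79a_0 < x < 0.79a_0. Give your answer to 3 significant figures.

P ≈ 0.794

The probability is P = ∫ |Ψ|² dx over [−0.79a_0, 0.79a_0].
Since A² = 1/(a_0), this is the region integral divided by the full normalization integral.
Both integrals are even about x = 0, so only the x ≥ 0 halves are needed (the factors of 2 cancel). In terms of u = x/a_0 (A² and the length scale cancel between numerator and denominator), P = [∫_{0}^{0.79} e^(-2·u) du] / [∫_{0}^{∞} e^(-2·u) du].
Using ∫ e^(-2·u) du = -e^(-2·u)/2, the numerator is 1/2 - e^(-79/50)/2 and the denominator is 1/2.
This works out to P = 0.7940.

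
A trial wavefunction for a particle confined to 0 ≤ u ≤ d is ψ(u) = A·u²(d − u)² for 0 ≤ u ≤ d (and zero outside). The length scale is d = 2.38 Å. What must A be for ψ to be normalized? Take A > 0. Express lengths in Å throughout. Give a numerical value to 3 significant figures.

The normalization condition is ∫|ψ|² du = 1 from 0 to d.
Expanding the polynomial and integrating term by term, ∫|ψ|² du = A²·(d^9/630).
Hence A² = 1/[d^9/630].
Substituting d = 2.38 gives A² = 0.2571, so A = 0.5071.

A ≈ 0.507 Å^(-9/2)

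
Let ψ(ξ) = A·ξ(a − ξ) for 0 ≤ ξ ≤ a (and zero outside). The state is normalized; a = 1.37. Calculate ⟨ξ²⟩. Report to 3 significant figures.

⟨ξ^2⟩ ≈ 0.536

By definition ⟨ξ²⟩ = ∫ ξ^2 |ψ(ξ)|² dξ.
Expanding the polynomial and integrating term by term, since the A² factors cancel between numerator and denominator, ⟨ξ²⟩ = 2·a^2/7.
Putting a = 1.37 gives 0.5363.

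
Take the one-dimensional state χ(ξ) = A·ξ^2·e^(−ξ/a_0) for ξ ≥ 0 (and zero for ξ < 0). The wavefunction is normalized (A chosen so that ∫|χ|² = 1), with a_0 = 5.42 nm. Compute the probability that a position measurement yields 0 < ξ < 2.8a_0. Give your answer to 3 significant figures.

P ≈ 0.658

|χ|² is the probability density, so P = ∫_{0}^{2.8a_0} |χ|² dξ.
Since A² = 1/(3·a_0^5/4), this is the region integral divided by the full normalization integral.
Let u = ξ/a_0; then A² and the length scale cancel, so P = ∫_{0}^{2.8} u^4·e^(-2·u) du ÷ ∫_{0}^{∞} u^4·e^(-2·u) du.
With ∫ u^4·e^(-2·u) du = -(u^4/2 + u^3 + 3·u^2/2 + 3·u/2 + 3/4)·e^(-2·u) + C, the region integral is ≈ 0.49339 and the full one is 3/4.
Taking the ratio, P = 0.6578.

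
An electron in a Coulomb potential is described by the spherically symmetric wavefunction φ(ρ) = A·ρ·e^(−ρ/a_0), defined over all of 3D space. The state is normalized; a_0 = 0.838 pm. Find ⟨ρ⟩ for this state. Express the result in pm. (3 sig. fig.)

⟨ρ⟩ = ∫ ρ |φ|² 4πρ² dρ over the full domain.
With ∫₀^∞ ρ^5 e^(−αρ) dρ = 5!/α^6, since the A² factors cancel between numerator and denominator, ⟨ρ⟩ = 5·a_0/2.
Putting a_0 = 0.838 gives 2.095.

⟨ρ⟩ ≈ 2.10 pm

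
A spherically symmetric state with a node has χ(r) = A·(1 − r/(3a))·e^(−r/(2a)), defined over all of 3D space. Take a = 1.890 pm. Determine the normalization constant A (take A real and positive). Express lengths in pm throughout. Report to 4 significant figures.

A ≈ 0.1330 pm^(-3/2)

The normalization condition is ∫|χ|² 4πr² dr = 1 from 0 to ∞.
Using ∫₀^∞ rⁿ e^(−αr) dr = n!/αⁿ⁺¹, carrying out the integral gives A² · 8·π·a^3/3.
So A² = (8·π·a^3/3)^(−1).
Substituting a = 1.890 gives A² = 0.017681, so A = 0.13297.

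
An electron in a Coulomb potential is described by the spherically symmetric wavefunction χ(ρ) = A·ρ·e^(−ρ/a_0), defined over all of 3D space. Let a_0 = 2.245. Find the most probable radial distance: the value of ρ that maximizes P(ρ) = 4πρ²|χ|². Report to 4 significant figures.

ρ ≈ 4.490

Set d/dρ [P(ρ) = 4πρ²|χ|²] = 0 and solve for ρ > 0.
This gives ρ = 2·a_0.
With a_0 = 2.245, the most probable radial distance is 4.4900.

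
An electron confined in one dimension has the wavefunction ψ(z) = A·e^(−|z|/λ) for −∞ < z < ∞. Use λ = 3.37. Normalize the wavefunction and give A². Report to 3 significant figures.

We need A² ∫|f|² dz = 1, taking the integral from −∞ to ∞.
Recall ∫₀^∞ z^m e^(−z/β) dz = m!·β^(m+1), ∫|ψ|² dz = A²·(λ).
Plugging in λ = 3.37 yields A = 0.5447.

A^2 ≈ 0.297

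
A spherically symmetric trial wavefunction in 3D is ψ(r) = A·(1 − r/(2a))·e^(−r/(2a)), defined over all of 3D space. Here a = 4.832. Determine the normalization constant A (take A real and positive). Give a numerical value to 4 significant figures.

Normalization requires ∫|ψ|² 4πr² dr = 1, integrated from 0 to ∞.
With ∫₀^∞ r^4 e^(−αr) dr = 4!/α^5, carrying out the integral gives A² · 8·π·a^3.
Setting this equal to 1 gives A² = 1/(8·π·a^3).
Plugging in a = 4.832 yields A = 0.018780.

A ≈ 0.01878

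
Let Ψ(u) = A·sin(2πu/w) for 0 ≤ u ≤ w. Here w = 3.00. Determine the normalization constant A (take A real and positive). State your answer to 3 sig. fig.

We need A² ∫|f|² du = 1, taking the integral from 0 to w.
∫|Ψ|² du = A²·(w/2).
So A² = (w/2)^(−1).
With w = 3.00: A² = 0.6667 and A = 0.8165.

A ≈ 0.816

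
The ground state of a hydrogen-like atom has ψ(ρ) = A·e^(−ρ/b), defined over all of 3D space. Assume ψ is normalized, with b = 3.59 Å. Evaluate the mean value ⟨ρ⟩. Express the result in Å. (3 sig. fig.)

⟨ρ⟩ ≈ 5.39 Å

By definition ⟨ρ⟩ = ∫ ρ |ψ(ρ)|² 4πρ² dρ.
Using ∫₀^∞ ρⁿ e^(−αρ) dρ = n!/αⁿ⁺¹, evaluating both integrals, ⟨ρ⟩ = 3·b/2.
With b = 3.59, ⟨ρ⟩ = 5.385.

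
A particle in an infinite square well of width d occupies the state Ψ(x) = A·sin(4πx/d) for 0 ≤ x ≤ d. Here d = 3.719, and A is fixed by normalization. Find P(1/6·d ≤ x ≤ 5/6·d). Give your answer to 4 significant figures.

P ≈ 0.5978

|Ψ|² is the probability density, so P = ∫_{1/6·d}^{5/6·d} |Ψ|² dx.
The normalization integral ∫|Ψ|²dx over the whole domain equals d/2·A², and A² cancels in the ratio.
Substituting u = x/d, A² and the length scale cancel in the ratio: P = ∫_{1/6}^{5/6} sin(4·π·u)^2 du / ∫_{0}^{1} sin(4·π·u)^2 du.
An antiderivative of sin(4·π·u)^2 is u/2 - sin(4·π·u)·cos(4·π·u)/(8·π); evaluating from 1/6 to 5/6 gives -√(3)/(16·π) + 1/3, while the full integral is 1/2.
Evaluating gives P = -√(3)/(8·π) + 2/3.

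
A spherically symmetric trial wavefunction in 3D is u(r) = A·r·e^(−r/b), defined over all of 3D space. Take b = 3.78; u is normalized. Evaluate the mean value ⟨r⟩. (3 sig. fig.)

⟨r⟩ ≈ 9.45

⟨r⟩ = ∫ r |u|² 4πr² dr over the full domain.
Since the A² factors cancel between numerator and denominator, ⟨r⟩ = 5·b/2.
With b = 3.78, ⟨r⟩ = 9.450.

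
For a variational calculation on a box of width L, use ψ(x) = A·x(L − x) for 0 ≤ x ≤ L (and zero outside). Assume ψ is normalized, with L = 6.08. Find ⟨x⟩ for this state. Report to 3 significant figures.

⟨x⟩ ≈ 3.04

The expectation value is the |ψ|²-weighted average of x: ∫ x|ψ|² dx.
Expanding the polynomial and integrating term by term, evaluating both integrals, ⟨x⟩ = L/2.
With L = 6.08, ⟨x⟩ = 3.040.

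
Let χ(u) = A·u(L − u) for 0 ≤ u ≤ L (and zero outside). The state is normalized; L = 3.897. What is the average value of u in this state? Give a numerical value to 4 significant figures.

⟨u⟩ = ∫ u |χ|² du over the full domain.
The ratio of the moment integral to the normalization integral gives ⟨u⟩ = L/2.
With L = 3.897, ⟨u⟩ = 1.9485.

⟨u⟩ ≈ 1.949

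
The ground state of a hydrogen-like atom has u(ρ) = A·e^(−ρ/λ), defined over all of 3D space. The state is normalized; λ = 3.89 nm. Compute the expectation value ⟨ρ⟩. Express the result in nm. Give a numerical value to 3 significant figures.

⟨ρ⟩ ≈ 5.84 nm

⟨ρ⟩ = ∫ ρ |u|² 4πρ² dρ over the full domain.
Evaluating both integrals, ⟨ρ⟩ = 3·λ/2.
Putting λ = 3.89 gives 5.835.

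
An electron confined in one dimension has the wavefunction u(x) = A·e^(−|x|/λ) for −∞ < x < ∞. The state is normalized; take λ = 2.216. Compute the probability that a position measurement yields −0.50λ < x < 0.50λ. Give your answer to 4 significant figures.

P ≈ 0.6321

The probability is P = ∫ |u|² dx over [−0.50λ, 0.50λ].
With A² fixed by ∫|u|² = 1, i.e. A² = (λ)^(−1), substitute and integrate.
Both integrals are even about x = 0, so only the x ≥ 0 halves are needed (the factors of 2 cancel). Let t = x/λ; then A² and the length scale cancel, so P = ∫_{0}^{0.50} e^(-2·t) dt ÷ ∫_{0}^{∞} e^(-2·t) dt.
With ∫ e^(-2·t) dt = -e^(-2·t)/2 + C, the region integral is 1/2 - e^(-1)/2 and the full one is 1/2.
Taking the ratio, P = 0.63212.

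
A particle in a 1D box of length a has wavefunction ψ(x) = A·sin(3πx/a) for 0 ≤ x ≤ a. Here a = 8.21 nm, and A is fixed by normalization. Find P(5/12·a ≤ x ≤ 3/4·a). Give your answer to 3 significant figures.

P = ∫_{5/12·a}^{3/4·a} |ψ(x)|² dx.
Since A² = 1/(a/2), this is the region integral divided by the full normalization integral.
Substituting u = x/a, A² and the length scale cancel in the ratio: P = ∫_{5/12}^{3/4} sin(3·π·u)^2 du / ∫_{0}^{1} sin(3·π·u)^2 du.
An antiderivative of sin(3·π·u)^2 is u/2 - sin(6·π·u)/(12·π); evaluating from 5/12 to 3/4 gives 1/6, while the full integral is 1/2.
Taking the ratio, P = 1/3.

P ≈ 0.333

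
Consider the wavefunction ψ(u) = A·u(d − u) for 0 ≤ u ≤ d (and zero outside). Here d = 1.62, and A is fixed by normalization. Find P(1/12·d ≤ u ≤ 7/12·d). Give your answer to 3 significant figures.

P ≈ 0.648

P = ∫_{1/12·d}^{7/12·d} |ψ(u)|² du.
Since A² = 1/(d^5/30), this is the region integral divided by the full normalization integral.
Let t = u/d; then A² and the length scale cancel, so P = ∫_{1/12}^{7/12} t^2·(1 - t)^2 dt ÷ ∫_{0}^{1} t^2·(1 - t)^2 dt.
An antiderivative of t^2·(1 - t)^2 is t^3·(6·t^2 - 15·t + 10)/30; evaluating from 1/12 to 7/12 gives ≈ 0.021610, while the full integral is 1/30.
Evaluating gives P = 4481/6912.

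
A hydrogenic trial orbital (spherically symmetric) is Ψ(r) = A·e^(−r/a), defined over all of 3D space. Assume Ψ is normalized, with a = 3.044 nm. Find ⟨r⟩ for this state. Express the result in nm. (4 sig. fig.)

By definition ⟨r⟩ = ∫ r |Ψ(r)|² 4πr² dr.
Recall ∫₀^∞ r^m e^(−r/β) dr = m!·β^(m+1), since the A² factors cancel between numerator and denominator, ⟨r⟩ = 3·a/2.
With a = 3.044, ⟨r⟩ = 4.5660.

⟨r⟩ ≈ 4.566 nm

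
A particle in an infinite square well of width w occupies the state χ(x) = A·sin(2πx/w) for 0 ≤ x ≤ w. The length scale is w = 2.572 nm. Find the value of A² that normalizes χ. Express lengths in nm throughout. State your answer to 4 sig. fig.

Require ∫ |χ|² dx = 1 over the whole domain.
Using sin²θ = (1 − cos 2θ)/2, the integral (without the A² prefactor) comes out to w/2.
Substituting w = 2.572 gives A² = 0.77760, so A = 0.88182.

A^2 ≈ 0.7776 nm^(-1)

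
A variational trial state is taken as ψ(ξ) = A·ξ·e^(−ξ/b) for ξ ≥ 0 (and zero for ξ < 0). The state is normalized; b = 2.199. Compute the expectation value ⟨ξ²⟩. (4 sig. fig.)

By definition ⟨ξ²⟩ = ∫ ξ^2 |ψ(ξ)|² dξ.
Using ∫₀^∞ ξⁿ e^(−αξ) dξ = n!/αⁿ⁺¹, the ratio of the moment integral to the normalization integral gives ⟨ξ²⟩ = 3·b^2.
Putting b = 2.199 gives 14.507.

⟨ξ^2⟩ ≈ 14.51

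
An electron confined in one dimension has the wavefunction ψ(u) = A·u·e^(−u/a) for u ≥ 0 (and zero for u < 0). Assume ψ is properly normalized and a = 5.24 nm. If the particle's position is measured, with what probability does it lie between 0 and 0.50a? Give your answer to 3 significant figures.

P = ∫_{0}^{0.50a} |ψ(u)|² du.
With A² fixed by ∫|ψ|² = 1, i.e. A² = (a^3/4)^(−1), substitute and integrate.
Substituting t = u/a, A² and the length scale cancel in the ratio: P = ∫_{0}^{0.50} t^2·e^(-2·t) dt / ∫_{0}^{∞} t^2·e^(-2·t) dt.
With ∫ t^2·e^(-2·t) dt = -(2·t^2 + 2·t + 1)·e^(-2·t)/4 + C, the region integral is 1/4 - 5·e^(-1)/8 and the full one is 1/4.
Evaluating gives P = 0.08030.

P ≈ 0.0803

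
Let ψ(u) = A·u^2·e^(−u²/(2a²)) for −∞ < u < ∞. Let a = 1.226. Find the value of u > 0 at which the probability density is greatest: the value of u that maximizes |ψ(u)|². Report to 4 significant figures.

u ≈ 1.734

Set d/du [|ψ(u)|²] = 0 and solve for u > 0.
This gives u = √(2)·a.
With a = 1.226, the value of u > 0 at which the probability density is greatest is 1.7338.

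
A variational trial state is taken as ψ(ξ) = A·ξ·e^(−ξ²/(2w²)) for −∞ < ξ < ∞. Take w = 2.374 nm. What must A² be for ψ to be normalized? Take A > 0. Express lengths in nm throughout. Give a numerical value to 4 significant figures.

A^2 ≈ 0.08434 nm^(-3)

Normalization requires ∫|ψ|² dξ = 1, integrated from −∞ to ∞.
Using the Gaussian integral ∫_{−∞}^{∞} e^(−αξ²) dξ = √(π/α), ∫|ψ|² dξ = A²·(√(π)·w^3/2).
Plugging in w = 2.374 yields A = 0.29041.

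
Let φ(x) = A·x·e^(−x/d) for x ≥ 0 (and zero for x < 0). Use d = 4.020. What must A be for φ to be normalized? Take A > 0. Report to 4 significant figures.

We need A² ∫|f|² dx = 1, taking the integral from 0 to ∞.
With ∫₀^∞ x^2 e^(−αx) dx = 2!/α^3, the integral (without the A² prefactor) comes out to d^3/4.
Setting this equal to 1 gives A² = 1/(d^3/4).
Plugging in d = 4.020 yields A = 0.24814.

A ≈ 0.2481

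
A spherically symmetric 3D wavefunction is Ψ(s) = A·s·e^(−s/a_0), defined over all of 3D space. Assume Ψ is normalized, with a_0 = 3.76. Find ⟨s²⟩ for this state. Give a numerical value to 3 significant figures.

⟨s^2⟩ ≈ 106

The expectation value is the |Ψ|²-weighted average of s^2: ∫ s^2|Ψ|² 4πs² ds.
Evaluating both integrals, ⟨s²⟩ = 15·a_0^2/2.
Putting a_0 = 3.76 gives 106.0.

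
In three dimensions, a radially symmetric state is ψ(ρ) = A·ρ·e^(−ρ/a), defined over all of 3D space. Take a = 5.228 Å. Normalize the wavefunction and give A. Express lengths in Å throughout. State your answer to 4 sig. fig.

A ≈ 0.005212 Å^(-5/2)

The normalization condition is ∫|ψ|² 4πρ² dρ = 1 from 0 to ∞.
Using ∫₀^∞ ρⁿ e^(−αρ) dρ = n!/αⁿ⁺¹, carrying out the integral gives A² · 3·π·a^5.
Setting this equal to 1 gives A² = 1/(3·π·a^5).
With a = 5.228: A² = 0.000027168 and A = 0.0052123.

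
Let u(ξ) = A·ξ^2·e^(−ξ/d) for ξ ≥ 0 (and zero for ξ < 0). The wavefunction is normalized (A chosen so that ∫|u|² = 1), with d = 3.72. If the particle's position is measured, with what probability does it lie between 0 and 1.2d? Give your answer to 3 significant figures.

|u|² is the probability density, so P = ∫_{0}^{1.2d} |u|² dξ.
Since A² = 1/(3·d^5/4), this is the region integral divided by the full normalization integral.
Substituting t = ξ/d, A² and the length scale cancel in the ratio: P = ∫_{0}^{1.2} t^4·e^(-2·t) dt / ∫_{0}^{∞} t^4·e^(-2·t) dt.
Using ∫ t^4·e^(-2·t) dt = -(t^4/2 + t^3 + 3·t^2/2 + 3·t/2 + 3/4)·e^(-2·t), the numerator is ≈ 0.071901 and the denominator is 3/4.
Evaluating gives P = 0.09587.

P ≈ 0.0959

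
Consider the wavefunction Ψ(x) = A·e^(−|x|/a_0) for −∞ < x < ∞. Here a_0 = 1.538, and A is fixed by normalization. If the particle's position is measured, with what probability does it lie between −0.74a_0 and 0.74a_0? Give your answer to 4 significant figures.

The probability is P = ∫ |Ψ|² dx over [−0.74a_0, 0.74a_0].
Since A² = 1/(a_0), this is the region integral divided by the full normalization integral.
Both integrals are even about x = 0, so only the x ≥ 0 halves are needed (the factors of 2 cancel). Substituting u = x/a_0, A² and the length scale cancel in the ratio: P = ∫_{0}^{0.74} e^(-2·u) du / ∫_{0}^{∞} e^(-2·u) du.
Using ∫ e^(-2·u) du = -e^(-2·u)/2, the numerator is 1/2 - e^(-37/25)/2 and the denominator is 1/2.
Taking the ratio, P = 0.77236.

P ≈ 0.7724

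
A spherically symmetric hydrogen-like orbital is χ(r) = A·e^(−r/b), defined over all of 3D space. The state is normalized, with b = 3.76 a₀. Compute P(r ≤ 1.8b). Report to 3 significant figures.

P ≈ 0.697

With dV = 4πr²dr, the probability is ∫|χ|² dV over r ≤ 1.8b.
The full normalization integral is A²·[π·b^3] = 1, fixing A².
Let u = r/b; then A², 4π and the length scale all cancel, so P = ∫_{0}^{1.8} u^2·e^(-2·u) du ÷ ∫_{0}^{∞} u^2·e^(-2·u) du.
An antiderivative of u^2·e^(-2·u) is -(2·u^2 + 2·u + 1)·e^(-2·u)/4; evaluating from 0 to 1.8 gives 1/4 - 277·e^(-18/5)/100, while the full integral is 1/4.
The region integral divided by the full integral gives P = 0.6973.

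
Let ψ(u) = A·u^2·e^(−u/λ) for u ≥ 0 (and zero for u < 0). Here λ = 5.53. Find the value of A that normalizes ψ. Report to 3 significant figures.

A ≈ 0.0161

We need A² ∫|f|² du = 1, taking the integral from 0 to ∞.
With ∫₀^∞ u^4 e^(−αu) du = 4!/α^5, the integral (without the A² prefactor) comes out to 3·λ^5/4.
Setting this equal to 1 gives A² = 1/(3·λ^5/4).
Substituting λ = 5.53 gives A² = 0.0002578, so A = 0.01606.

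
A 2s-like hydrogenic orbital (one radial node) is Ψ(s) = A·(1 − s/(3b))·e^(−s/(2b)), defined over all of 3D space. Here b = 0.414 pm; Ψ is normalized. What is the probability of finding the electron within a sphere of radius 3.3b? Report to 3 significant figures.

P ≈ 0.353

With dV = 4πs²ds, the probability is ∫|Ψ|² dV over s ≤ 3.3b.
Normalization gives A² = 1/(8·π·b^3/3).
Let u = s/b; then A², 4π and the length scale all cancel, so P = ∫_{0}^{3.3} u^2·(1 - u/3)^2·e^(-u) du ÷ ∫_{0}^{∞} u^2·(1 - u/3)^2·e^(-u) du.
An antiderivative of u^2·(1 - u/3)^2·e^(-u) is (-u^4 + 2·u^3 - 3·u^2 - 6·u - 6)·e^(-u)/9; evaluating from 0 to 3.3 gives ≈ 0.23559, while the full integral is 2/3.
The region integral divided by the full integral gives P = 0.3534.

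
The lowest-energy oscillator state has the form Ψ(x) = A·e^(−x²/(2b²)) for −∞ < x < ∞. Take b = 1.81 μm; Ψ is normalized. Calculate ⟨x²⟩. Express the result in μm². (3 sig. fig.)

⟨x²⟩ = ∫ x^2 |Ψ|² dx over the full domain.
Evaluating both integrals, ⟨x²⟩ = b^2/2.
Putting b = 1.81 gives 1.638.

⟨x^2⟩ ≈ 1.64 μm^2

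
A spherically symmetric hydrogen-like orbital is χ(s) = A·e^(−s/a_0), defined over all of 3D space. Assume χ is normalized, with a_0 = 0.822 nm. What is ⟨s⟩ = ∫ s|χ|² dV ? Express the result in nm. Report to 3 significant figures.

⟨s⟩ ≈ 1.23 nm

⟨s⟩ = ∫ s |χ|² 4πs² ds over the full domain.
Since the A² factors cancel between numerator and denominator, ⟨s⟩ = 3·a_0/2.
With a_0 = 0.822, ⟨s⟩ = 1.233.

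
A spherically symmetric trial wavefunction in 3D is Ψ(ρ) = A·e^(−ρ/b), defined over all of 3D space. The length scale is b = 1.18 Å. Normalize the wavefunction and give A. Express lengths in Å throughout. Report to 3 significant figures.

We need A² ∫|f|² 4πρ² dρ = 1, taking the integral from 0 to ∞.
In 3D with spherical symmetry the volume element is 4πρ² dρ.
∫|Ψ|² 4πρ² dρ = A²·(π·b^3).
So A² = (π·b^3)^(−1).
Substituting b = 1.18 gives A² = 0.1937, so A = 0.4402.

A ≈ 0.440 Å^(-3/2)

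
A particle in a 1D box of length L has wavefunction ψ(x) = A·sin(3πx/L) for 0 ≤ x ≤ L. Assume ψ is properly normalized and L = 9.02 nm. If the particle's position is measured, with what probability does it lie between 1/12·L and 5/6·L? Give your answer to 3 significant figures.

|ψ|² is the probability density, so P = ∫_{1/12·L}^{5/6·L} |ψ|² dx.
The normalization integral ∫|ψ|²dx over the whole domain equals L/2·A², and A² cancels in the ratio.
Substituting u = x/L, A² and the length scale cancel in the ratio: P = ∫_{1/12}^{5/6} sin(3·π·u)^2 du / ∫_{0}^{1} sin(3·π·u)^2 du.
An antiderivative of sin(3·π·u)^2 is u/2 - sin(6·π·u)/(12·π); evaluating from 1/12 to 5/6 gives 1/(12·π) + 3/8, while the full integral is 1/2.
The result is P = (2 + 9·π)/(12·π).

P ≈ 0.803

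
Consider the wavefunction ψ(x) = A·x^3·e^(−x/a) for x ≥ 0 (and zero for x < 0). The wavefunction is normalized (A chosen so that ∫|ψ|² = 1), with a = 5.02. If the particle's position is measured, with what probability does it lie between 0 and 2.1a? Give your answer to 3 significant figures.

The probability is P = ∫ |ψ|² dx over [0, 2.1a].
With A² fixed by ∫|ψ|² = 1, i.e. A² = (45·a^7/8)^(−1), substitute and integrate.
Let u = x/a; then A² and the length scale cancel, so P = ∫_{0}^{2.1} u^6·e^(-2·u) du ÷ ∫_{0}^{∞} u^6·e^(-2·u) du.
An antiderivative of u^6·e^(-2·u) is -(4·u^6 + 12·u^5 + 30·u^4 + 60·u^3 + 90·u^2 + 90·u + 45)·e^(-2·u)/8; evaluating from 0 to 2.1 gives ≈ 0.74552, while the full integral is 45/8.
Taking the ratio, P = 0.1325.

P ≈ 0.133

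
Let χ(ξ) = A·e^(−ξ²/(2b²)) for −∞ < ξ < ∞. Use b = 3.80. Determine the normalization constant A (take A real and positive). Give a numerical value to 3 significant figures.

The normalization condition is ∫|χ|² dξ = 1 from −∞ to ∞.
Differentiating ∫e^(−αξ²) dξ = √(π/α) under α to get the higher moments, with χ = A·e^(−ξ²/(2b²)), the integral evaluates to A²·[√(π)·b].
Plugging in b = 3.80 yields A = 0.3853.

A ≈ 0.385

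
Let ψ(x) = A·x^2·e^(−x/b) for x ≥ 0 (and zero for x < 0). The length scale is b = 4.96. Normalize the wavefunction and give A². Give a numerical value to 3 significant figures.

Require ∫ |ψ|² dx = 1 over the whole domain.
Using ∫₀^∞ xⁿ e^(−αx) dx = n!/αⁿ⁺¹, carrying out the integral gives A² · 3·b^5/4.
Setting this equal to 1 gives A² = 1/(3·b^5/4).
Plugging in b = 4.96 yields A = 0.02107.

A^2 ≈ 0.000444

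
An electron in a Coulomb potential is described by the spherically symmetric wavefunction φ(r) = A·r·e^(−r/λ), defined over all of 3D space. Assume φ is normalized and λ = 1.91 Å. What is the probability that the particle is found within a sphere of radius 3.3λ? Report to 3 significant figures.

With dV = 4πr²dr, the probability is ∫|φ|² dV over r ≤ 3.3λ.
The full normalization integral is A²·[3·π·λ^5] = 1, fixing A².
Let u = r/λ; then A², 4π and the length scale all cancel, so P = ∫_{0}^{3.3} u^4·e^(-2·u) du ÷ ∫_{0}^{∞} u^4·e^(-2·u) du.
With ∫ u^4·e^(-2·u) du = -(u^4/2 + u^3 + 3·u^2/2 + 3·u/2 + 3/4)·e^(-2·u) + C, the region integral is ≈ 0.59047 and the full one is 3/4.
This evaluates to P = 0.7873.

P ≈ 0.787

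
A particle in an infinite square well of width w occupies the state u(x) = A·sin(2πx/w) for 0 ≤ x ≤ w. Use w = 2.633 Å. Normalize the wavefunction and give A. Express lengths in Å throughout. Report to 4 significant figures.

Normalization requires ∫|u|² dx = 1, integrated from 0 to w.
With ∫₀^w sin²(nπx/w) dx = w/2, with u = A·sin(2πx/w), the integral evaluates to A²·[w/2].
Plugging in w = 2.633 yields A = 0.87154.

A ≈ 0.8715 Å^(-1/2)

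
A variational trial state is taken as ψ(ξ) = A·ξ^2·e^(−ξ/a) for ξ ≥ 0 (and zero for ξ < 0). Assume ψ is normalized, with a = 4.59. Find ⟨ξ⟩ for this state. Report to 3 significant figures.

⟨ξ⟩ ≈ 11.5

⟨ξ⟩ = ∫ ξ |ψ|² dξ over the full domain.
With ∫₀^∞ ξ^5 e^(−αξ) dξ = 5!/α^6, evaluating both integrals, ⟨ξ⟩ = 5·a/2.
Putting a = 4.59 gives 11.48.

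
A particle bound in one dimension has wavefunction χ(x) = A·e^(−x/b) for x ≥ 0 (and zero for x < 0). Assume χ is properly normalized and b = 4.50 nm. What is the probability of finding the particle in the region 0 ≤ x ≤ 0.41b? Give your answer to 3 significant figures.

P = ∫_{0}^{0.41b} |χ(x)|² dx.
The normalization integral ∫|χ|²dx over the whole domain equals b/2·A², and A² cancels in the ratio.
Let u = x/b; then A² and the length scale cancel, so P = ∫_{0}^{0.41} e^(-2·u) du ÷ ∫_{0}^{∞} e^(-2·u) du.
With ∫ e^(-2·u) du = -e^(-2·u)/2 + C, the region integral is 1/2 - e^(-41/50)/2 and the full one is 1/2.
Taking the ratio, P = 0.5596.

P ≈ 0.560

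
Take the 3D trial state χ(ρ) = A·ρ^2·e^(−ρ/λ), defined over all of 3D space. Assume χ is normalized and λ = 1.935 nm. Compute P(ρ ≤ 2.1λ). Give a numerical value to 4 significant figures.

Integrate the radial probability density 4πρ²|χ|² over ρ ≤ 2.1λ.
Normalization gives A² = 1/(45·π·λ^7/2).
Let u = ρ/λ; then A², 4π and the length scale all cancel, so P = ∫_{0}^{2.1} u^6·e^(-2·u) du ÷ ∫_{0}^{∞} u^6·e^(-2·u) du.
An antiderivative of u^6·e^(-2·u) is -(4·u^6 + 12·u^5 + 30·u^4 + 60·u^3 + 90·u^2 + 90·u + 45)·e^(-2·u)/8; evaluating from 0 to 2.1 gives ≈ 0.745515, while the full integral is 45/8.
This evaluates to P = 0.13254.

P ≈ 0.1325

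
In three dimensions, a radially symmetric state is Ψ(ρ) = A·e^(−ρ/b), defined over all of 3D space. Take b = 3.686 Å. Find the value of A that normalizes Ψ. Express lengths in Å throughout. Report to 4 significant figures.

We need A² ∫|f|² 4πρ² dρ = 1, taking the integral from 0 to ∞.
In 3D with spherical symmetry the volume element is 4πρ² dρ.
Using ∫₀^∞ ρⁿ e^(−αρ) dρ = n!/αⁿ⁺¹, the integral (without the A² prefactor) comes out to π·b^3.
Substituting b = 3.686 gives A² = 0.0063560, so A = 0.079725.

A ≈ 0.07972 Å^(-3/2)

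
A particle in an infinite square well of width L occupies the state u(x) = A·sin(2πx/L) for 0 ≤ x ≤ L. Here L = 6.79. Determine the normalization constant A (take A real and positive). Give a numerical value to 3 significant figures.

A ≈ 0.543

The normalization condition is ∫|u|² dx = 1 from 0 to L.
Using sin²θ = (1 − cos 2θ)/2, with u = A·sin(2πx/L), the integral evaluates to A²·[L/2].
Hence A² = 1/[L/2].
Plugging in L = 6.79 yields A = 0.5427.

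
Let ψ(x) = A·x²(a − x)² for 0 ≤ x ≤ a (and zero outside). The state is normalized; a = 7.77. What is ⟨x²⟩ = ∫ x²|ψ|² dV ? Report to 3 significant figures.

⟨x²⟩ = ∫ x^2 |ψ|² dx over the full domain.
Expanding the polynomial and integrating term by term, the ratio of the moment integral to the normalization integral gives ⟨x²⟩ = 3·a^2/11.
With a = 7.77, ⟨x^2⟩ = 16.47.

⟨x^2⟩ ≈ 16.5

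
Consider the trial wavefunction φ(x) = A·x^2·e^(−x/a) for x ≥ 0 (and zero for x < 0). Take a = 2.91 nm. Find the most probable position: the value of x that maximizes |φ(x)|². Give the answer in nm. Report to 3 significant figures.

x ≈ 5.82 nm

The maximum of |φ(x)|² occurs where its derivative vanishes.
This gives x = 2·a.
With a = 2.91, the most probable position is 5.820 nm.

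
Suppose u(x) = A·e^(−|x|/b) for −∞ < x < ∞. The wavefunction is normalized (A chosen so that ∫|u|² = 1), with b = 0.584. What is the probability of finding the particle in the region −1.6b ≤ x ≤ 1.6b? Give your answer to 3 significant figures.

P ≈ 0.959

P = ∫_{−1.6b}^{1.6b} |u(x)|² dx.
With A² fixed by ∫|u|² = 1, i.e. A² = (b)^(−1), substitute and integrate.
Both integrals are even about x = 0, so only the x ≥ 0 halves are needed (the factors of 2 cancel). In terms of t = x/b (A² and the length scale cancel between numerator and denominator), P = [∫_{0}^{1.6} e^(-2·t) dt] / [∫_{0}^{∞} e^(-2·t) dt].
With ∫ e^(-2·t) dt = -e^(-2·t)/2 + C, the region integral is 1/2 - e^(-16/5)/2 and the full one is 1/2.
The result is P = 0.9592.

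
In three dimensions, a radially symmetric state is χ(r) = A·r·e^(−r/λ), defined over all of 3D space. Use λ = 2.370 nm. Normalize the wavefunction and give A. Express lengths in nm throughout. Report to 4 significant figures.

Normalization requires ∫|χ|² 4πr² dr = 1, integrated from 0 to ∞.
(Spherical symmetry: dV = 4πr² dr.)
With χ = A·r·e^(−r/λ), the integral evaluates to A²·[3·π·λ^5].
Setting this equal to 1 gives A² = 1/(3·π·λ^5).
With λ = 2.370: A² = 0.0014190 and A = 0.037670.

A ≈ 0.03767 nm^(-5/2)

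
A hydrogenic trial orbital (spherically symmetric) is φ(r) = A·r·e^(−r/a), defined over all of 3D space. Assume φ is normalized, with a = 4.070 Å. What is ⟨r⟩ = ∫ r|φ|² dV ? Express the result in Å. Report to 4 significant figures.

⟨r⟩ = ∫ r |φ|² 4πr² dr over the full domain.
Recall ∫₀^∞ r^m e^(−r/β) dr = m!·β^(m+1), the ratio of the moment integral to the normalization integral gives ⟨r⟩ = 5·a/2.
Putting a = 4.070 gives 10.175.

⟨r⟩ ≈ 10.18 Å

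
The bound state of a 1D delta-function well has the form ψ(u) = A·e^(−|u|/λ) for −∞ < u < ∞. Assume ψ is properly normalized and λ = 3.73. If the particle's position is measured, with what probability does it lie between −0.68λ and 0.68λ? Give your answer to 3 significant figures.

The probability is P = ∫ |ψ|² du over [−0.68λ, 0.68λ].
The normalization integral ∫|ψ|²du over the whole domain equals λ·A², and A² cancels in the ratio.
Both integrals are even about u = 0, so only the u ≥ 0 halves are needed (the factors of 2 cancel). In terms of t = u/λ (A² and the length scale cancel between numerator and denominator), P = [∫_{0}^{0.68} e^(-2·t) dt] / [∫_{0}^{∞} e^(-2·t) dt].
An antiderivative of e^(-2·t) is -e^(-2·t)/2; evaluating from 0 to 0.68 gives 1/2 - e^(-34/25)/2, while the full integral is 1/2.
This works out to P = 0.7433.

P ≈ 0.743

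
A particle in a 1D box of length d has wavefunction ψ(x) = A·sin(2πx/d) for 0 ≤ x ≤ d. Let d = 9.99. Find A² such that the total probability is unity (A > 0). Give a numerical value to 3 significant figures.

A^2 ≈ 0.200

The normalization condition is ∫|ψ|² dx = 1 from 0 to d.
∫|ψ|² dx = A²·(d/2).
Hence A² = 1/[d/2].
With d = 9.99: A² = 0.2002 and A = 0.4474.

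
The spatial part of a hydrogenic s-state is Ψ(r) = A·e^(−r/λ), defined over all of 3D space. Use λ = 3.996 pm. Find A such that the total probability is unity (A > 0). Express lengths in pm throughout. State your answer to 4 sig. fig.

A ≈ 0.07063 pm^(-3/2)

Require ∫ |Ψ|² 4πr² dr = 1 over the whole domain.
Carrying out the integral gives A² · π·λ^3.
So A² = (π·λ^3)^(−1).
Plugging in λ = 3.996 yields A = 0.070630.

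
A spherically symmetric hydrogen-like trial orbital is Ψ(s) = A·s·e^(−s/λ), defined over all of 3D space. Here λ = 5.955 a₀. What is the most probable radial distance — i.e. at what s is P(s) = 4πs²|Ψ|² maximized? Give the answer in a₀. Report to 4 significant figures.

Differentiate P(s) = 4πs²|Ψ|² with respect to s and set to zero.
Solving yields s = 2·λ.
With λ = 5.955, the most probable radial distance is 11.910 a₀.

s ≈ 11.91 a₀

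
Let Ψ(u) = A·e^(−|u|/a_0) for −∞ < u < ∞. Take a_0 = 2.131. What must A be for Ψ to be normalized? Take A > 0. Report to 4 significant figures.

Require ∫ |Ψ|² du = 1 over the whole domain.
Using ∫₀^∞ uⁿ e^(−αu) du = n!/αⁿ⁺¹, carrying out the integral gives A² · a_0.
Hence A² = 1/[a_0].
Plugging in a_0 = 2.131 yields A = 0.68503.

A ≈ 0.6850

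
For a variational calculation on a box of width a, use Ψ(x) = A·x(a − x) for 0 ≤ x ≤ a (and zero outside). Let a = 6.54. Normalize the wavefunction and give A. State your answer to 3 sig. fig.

A ≈ 0.0501

The normalization condition is ∫|Ψ|² dx = 1 from 0 to a.
Expanding the polynomial and integrating term by term, the integral (without the A² prefactor) comes out to a^5/30.
Hence A² = 1/[a^5/30].
Plugging in a = 6.54 yields A = 0.05007.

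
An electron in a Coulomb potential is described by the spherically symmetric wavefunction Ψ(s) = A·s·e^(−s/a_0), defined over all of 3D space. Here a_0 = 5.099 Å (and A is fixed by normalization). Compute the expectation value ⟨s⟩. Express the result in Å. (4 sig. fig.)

⟨s⟩ ≈ 12.75 Å

By definition ⟨s⟩ = ∫ s |Ψ(s)|² 4πs² ds.
With ∫₀^∞ s^5 e^(−αs) ds = 5!/α^6, since the A² factors cancel between numerator and denominator, ⟨s⟩ = 5·a_0/2.
Putting a_0 = 5.099 gives 12.748.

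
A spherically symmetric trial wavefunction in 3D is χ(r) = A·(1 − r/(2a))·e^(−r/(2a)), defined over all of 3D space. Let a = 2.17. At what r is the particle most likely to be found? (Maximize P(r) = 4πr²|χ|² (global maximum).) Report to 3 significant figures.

Differentiate P(r) = 4πr²|χ|² with respect to r and set to zero.
Solving yields r = a·(√(5) + 3).
With a = 2.17, the most probable radial distance is 11.36.

r ≈ 11.4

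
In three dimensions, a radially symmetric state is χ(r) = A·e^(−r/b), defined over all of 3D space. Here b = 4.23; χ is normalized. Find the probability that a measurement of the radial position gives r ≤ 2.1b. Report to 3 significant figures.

P ≈ 0.790

P = ∫ |χ|² 4πr² dr over r ≤ 2.1b.
The full normalization integral is A²·[π·b^3] = 1, fixing A².
Substituting u = r/b, A², 4π and the length scale all cancel in the ratio: P = ∫_{0}^{2.1} u^2·e^(-2·u) du / ∫_{0}^{∞} u^2·e^(-2·u) du.
An antiderivative of u^2·e^(-2·u) is -(2·u^2 + 2·u + 1)·e^(-2·u)/4; evaluating from 0 to 2.1 gives 1/4 - 701·e^(-21/5)/200, while the full integral is 1/4.
This evaluates to P = 0.7898.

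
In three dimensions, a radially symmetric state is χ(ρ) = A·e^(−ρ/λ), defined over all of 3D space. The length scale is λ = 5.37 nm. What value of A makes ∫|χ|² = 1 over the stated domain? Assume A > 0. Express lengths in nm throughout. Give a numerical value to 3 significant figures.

Require ∫ |χ|² 4πρ² dρ = 1 over the whole domain.
With χ = A·e^(−ρ/λ), the integral evaluates to A²·[π·λ^3].
Setting this equal to 1 gives A² = 1/(π·λ^3).
Substituting λ = 5.37 gives A² = 0.002056, so A = 0.04534.

A ≈ 0.0453 nm^(-3/2)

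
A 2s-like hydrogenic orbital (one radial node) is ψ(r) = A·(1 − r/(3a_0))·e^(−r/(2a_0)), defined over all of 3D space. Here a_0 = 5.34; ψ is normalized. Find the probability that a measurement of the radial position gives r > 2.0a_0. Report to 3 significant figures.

With dV = 4πr²dr, the probability is ∫|ψ|² dV over r > 2.0a_0.
The full normalization integral is A²·[8·π·a_0^3/3] = 1, fixing A².
Substituting u = r/a_0, A², 4π and the length scale all cancel in the ratio: P = ∫_{2.0}^{∞} u^2·(1 - u/3)^2·e^(-u) du / ∫_{0}^{∞} u^2·(1 - u/3)^2·e^(-u) du.
An antiderivative of u^2·(1 - u/3)^2·e^(-u) is (-u^4 + 2·u^3 - 3·u^2 - 6·u - 6)·e^(-u)/9; evaluating from 2.0 to ∞ gives 10·e^(-2)/3, while the full integral is 2/3.
Taking the ratio yields P = 0.6767.

P ≈ 0.677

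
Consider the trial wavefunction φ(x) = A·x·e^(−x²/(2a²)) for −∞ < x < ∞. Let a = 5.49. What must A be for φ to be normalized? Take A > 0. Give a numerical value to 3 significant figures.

A ≈ 0.0826

Require ∫ |φ|² dx = 1 over the whole domain.
Using the Gaussian integral ∫_{−∞}^{∞} e^(−αx²) dx = √(π/α), with φ = A·x·e^(−x²/(2a²)), the integral evaluates to A²·[√(π)·a^3/2].
So A² = (√(π)·a^3/2)^(−1).
Plugging in a = 5.49 yields A = 0.08258.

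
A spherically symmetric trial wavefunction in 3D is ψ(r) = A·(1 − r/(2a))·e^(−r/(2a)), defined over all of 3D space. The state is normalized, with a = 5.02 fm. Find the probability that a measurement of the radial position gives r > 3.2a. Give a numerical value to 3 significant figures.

P ≈ 0.914

With dV = 4πr²dr, the probability is ∫|ψ|² dV over r > 3.2a.
A² is fixed by ∫₀^∞ 4πr²|ψ|² dr = 1, i.e. A² = (8·π·a^3)^(−1).
In terms of u = r/a (A², 4π and the length scale all cancel between numerator and denominator), P = [∫_{3.2}^{∞} u^2·(1 - u/2)^2·e^(-u) du] / [∫_{0}^{∞} u^2·(1 - u/2)^2·e^(-u) du].
Using ∫ u^2·(1 - u/2)^2·e^(-u) du = -(u^4/4 + u^2 + 2·u + 2)·e^(-u), the numerator is ≈ 1.8284 and the denominator is 2.
This evaluates to P = 0.9142.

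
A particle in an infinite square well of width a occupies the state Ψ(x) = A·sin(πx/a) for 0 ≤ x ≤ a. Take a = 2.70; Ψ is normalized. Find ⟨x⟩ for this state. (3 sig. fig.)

⟨x⟩ = ∫ x |Ψ|² dx over the full domain.
With ∫₀^a sin²(nπx/a) dx = a/2, evaluating both integrals, ⟨x⟩ = a/2.
Putting a = 2.70 gives 1.350.

⟨x⟩ ≈ 1.35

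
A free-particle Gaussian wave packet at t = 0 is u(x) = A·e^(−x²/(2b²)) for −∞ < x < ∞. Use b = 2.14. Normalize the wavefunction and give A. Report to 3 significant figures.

A ≈ 0.513

Normalization requires ∫|u|² dx = 1, integrated from −∞ to ∞.
The integral (without the A² prefactor) comes out to √(π)·b.
Setting this equal to 1 gives A² = 1/(√(π)·b).
Plugging in b = 2.14 yields A = 0.5135.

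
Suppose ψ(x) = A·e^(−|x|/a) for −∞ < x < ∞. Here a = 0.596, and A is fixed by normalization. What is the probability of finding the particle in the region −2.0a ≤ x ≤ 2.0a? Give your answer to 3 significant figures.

The probability is P = ∫ |ψ|² dx over [−2.0a, 2.0a].
The normalization integral ∫|ψ|²dx over the whole domain equals a·A², and A² cancels in the ratio.
By symmetry take twice the x ≥ 0 contribution in numerator and denominator; the 2's cancel. Let u = x/a; then A² and the length scale cancel, so P = ∫_{0}^{2.0} e^(-2·u) du ÷ ∫_{0}^{∞} e^(-2·u) du.
With ∫ e^(-2·u) du = -e^(-2·u)/2 + C, the region integral is 1/2 - e^(-4)/2 and the full one is 1/2.
Taking the ratio, P = 0.9817.

P ≈ 0.982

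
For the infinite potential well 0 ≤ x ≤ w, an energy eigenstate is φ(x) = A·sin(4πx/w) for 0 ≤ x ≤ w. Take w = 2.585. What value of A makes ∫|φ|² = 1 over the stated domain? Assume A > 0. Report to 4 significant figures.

A ≈ 0.8796

Normalization requires ∫|φ|² dx = 1, integrated from 0 to w.
With ∫₀^w sin²(nπx/w) dx = w/2, with φ = A·sin(4πx/w), the integral evaluates to A²·[w/2].
Setting this equal to 1 gives A² = 1/(w/2).
Plugging in w = 2.585 yields A = 0.87960.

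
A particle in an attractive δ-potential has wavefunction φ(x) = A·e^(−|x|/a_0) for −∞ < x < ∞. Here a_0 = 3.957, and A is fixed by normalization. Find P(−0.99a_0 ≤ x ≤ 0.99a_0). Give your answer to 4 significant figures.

P ≈ 0.8619

P = ∫_{−0.99a_0}^{0.99a_0} |φ(x)|² dx.
Since A² = 1/(a_0), this is the region integral divided by the full normalization integral.
Both integrals are even about x = 0, so only the x ≥ 0 halves are needed (the factors of 2 cancel). Let u = x/a_0; then A² and the length scale cancel, so P = ∫_{0}^{0.99} e^(-2·u) du ÷ ∫_{0}^{∞} e^(-2·u) du.
An antiderivative of e^(-2·u) is -e^(-2·u)/2; evaluating from 0 to 0.99 gives 1/2 - e^(-99/50)/2, while the full integral is 1/2.
The result is P = 0.86193.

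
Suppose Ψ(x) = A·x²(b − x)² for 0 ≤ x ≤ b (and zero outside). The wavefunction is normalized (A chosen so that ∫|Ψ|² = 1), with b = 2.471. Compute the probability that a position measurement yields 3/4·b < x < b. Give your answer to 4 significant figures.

P ≈ 0.04893

The probability is P = ∫ |Ψ|² dx over [3/4·b, b].
With A² fixed by ∫|Ψ|² = 1, i.e. A² = (b^9/630)^(−1), substitute and integrate.
In terms of u = x/b (A² and the length scale cancel between numerator and denominator), P = [∫_{3/4}^{1} u^4·(1 - u)^4 du] / [∫_{0}^{1} u^4·(1 - u)^4 du].
Using ∫ u^4·(1 - u)^4 du = u^5·(70·u^4 - 315·u^3 + 540·u^2 - 420·u + 126)/630, the numerator is ≈ 0.0000776624 and the denominator is 1/630.
The result is P = 0.048927.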